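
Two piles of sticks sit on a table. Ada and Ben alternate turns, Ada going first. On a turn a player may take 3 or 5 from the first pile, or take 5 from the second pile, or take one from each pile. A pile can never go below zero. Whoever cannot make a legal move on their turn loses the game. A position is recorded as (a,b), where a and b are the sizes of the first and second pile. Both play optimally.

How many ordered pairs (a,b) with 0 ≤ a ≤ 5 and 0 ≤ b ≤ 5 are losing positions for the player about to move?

Work bottom-up. With no move the player to move loses. Otherwise the position is W if at least one move leads to an L position for the opponent, and L if every move leads to a W.
Every move lowers a or b (never raises either), so fill the grid row by row in increasing a, and left to right within a row: each cell's successors are then already labelled.
      b=0  b=1  b=2  b=3  b=4  b=5
a=0:    L    L    L    L    L    W
a=1:    L    W    W    W    W    W
a=2:    L    W    L    L    L    W
a=3:    W    W    W    W    W    W
a=4:    W    L    L    L    L    L
a=5:    W    W    W    W    W    W
Cells with no legal move (terminal, hence L): (0,0), (0,1), (0,2), (0,3), (0,4), (1,0), (2,0).
The remaining L cells, each justified by listing all of its moves:
(2,2): only reaches (1,1)(W), which is W → L
(2,3): only reaches (1,2)(W), which is W → L
(2,4): only reaches (1,3)(W), which is W → L
(4,1): only reaches (1,1)(W), (3,0)(W), all W → L
(4,2): only reaches (1,2)(W), (3,1)(W), all W → L
(4,3): only reaches (1,3)(W), (3,2)(W), all W → L
(4,4): only reaches (1,4)(W), (3,3)(W), all W → L
(4,5): only reaches (1,5)(W), (4,0)(W), (3,4)(W), all W → L
Every other cell has at least one move into one of the L cells above, so it is W.
L cells per row: a=0: 5, a=1: 1, a=2: 4, a=3: 0, a=4: 5, a=5: 0; total 15.

15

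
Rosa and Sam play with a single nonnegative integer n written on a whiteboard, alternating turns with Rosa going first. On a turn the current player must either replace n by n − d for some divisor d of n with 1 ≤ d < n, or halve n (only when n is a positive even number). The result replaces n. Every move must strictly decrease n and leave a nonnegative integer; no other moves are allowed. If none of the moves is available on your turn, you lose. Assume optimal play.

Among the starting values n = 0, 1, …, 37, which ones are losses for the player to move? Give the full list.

Positions with no move are L. A position that does have a move is losing for the player to move precisely when every available move leads to a winning position for the opponent. Fill in the labels:
n=0: no move → L
n=1: no move → L
n=2: W (go to 1, an L position)
n=3: L (sole option 2(W) is W)
n=4: W (go to 3, an L position)
n=5: L (sole option 4(W) is W)
n=6: W (go to 3, an L position)
n=7: L (sole option 6(W) is W)
n=8: W (go to 7, an L position)
n=9: L (options 6(W), 8(W) are all W)
n=10: W (go to 5, an L position)
n=11: L (sole option 10(W) is W)
n=12: W (go to 9, an L position)
n=13: L (sole option 12(W) is W)
n=14: W (go to 7, an L position)
n=15: L (options 10(W), 12(W), 14(W) are all W)
n=16: W (go to 15, an L position)
n=17: L (sole option 16(W) is W)
n=18: W (go to 9, an L position)
n=19: L (sole option 18(W) is W)
n=20: W (go to 15, an L position)
n=21: L (options 14(W), 18(W), 20(W) are all W)
n=22: W (go to 11, an L position)
n=23: L (sole option 22(W) is W)
n=24: W (go to 21, an L position)
n=25: L (options 20(W), 24(W) are all W)
n=26: W (go to 13, an L position)
n=27: L (options 18(W), 24(W), 26(W) are all W)
n=28: W (go to 21, an L position)
n=29: L (sole option 28(W) is W)
n=30: W (go to 15, an L position)
n=31: L (sole option 30(W) is W)
n=32: W (go to 31, an L position)
n=33: L (options 22(W), 30(W), 32(W) are all W)
n=34: W (go to 17, an L position)
n=35: L (options 28(W), 30(W), 34(W) are all W)
n=36: W (go to 27, an L position)
n=37: L (sole option 36(W) is W)
Reading off the rows marked L gives the requested list; there are 20 such values of n.

0, 1, 3, 5, 7, 9, 11, 13, 15, 17, 19, 21, 23, 25, 27, 29, 31, 33, 35, 37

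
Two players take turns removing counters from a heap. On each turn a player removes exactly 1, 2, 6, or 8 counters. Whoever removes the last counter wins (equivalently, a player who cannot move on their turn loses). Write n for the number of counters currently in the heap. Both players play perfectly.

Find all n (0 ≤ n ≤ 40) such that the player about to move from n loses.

Positions with no move are L. A position that does have a move is losing for the player to move precisely when every available move leads to a winning position for the opponent. Fill in the labels:
n=0: no move → L
n=1: W (go to 0, an L position)
n=2: W (go to 0, an L position)
n=3: L (options 2(W), 1(W) are all W)
n=4: W (go to 3, an L position)
n=5: W (go to 3, an L position)
n=6: W (go to 0, an L position)
n=7: L (options 6(W), 5(W), 1(W) are all W)
n=8: W (go to 7, an L position)
n=9: W (go to 7, an L position)
n=10: L (options 9(W), 8(W), 4(W), 2(W) are all W)
n=11: W (go to 10, an L position)
n=12: W (go to 10, an L position)
n=13: W (go to 7, an L position)
n=14: L (options 13(W), 12(W), 8(W), 6(W) are all W)
n=15: W (go to 14, an L position)
n=16: W (go to 14, an L position)
n=17: L (options 16(W), 15(W), 11(W), 9(W) are all W)
n=18: W (go to 17, an L position)
n=19: W (go to 17, an L position)
n=20: W (go to 14, an L position)
n=21: L (options 20(W), 19(W), 15(W), 13(W) are all W)
n=22: W (go to 21, an L position)
n=23: W (go to 21, an L position)
n=24: L (options 23(W), 22(W), 18(W), 16(W) are all W)
n=25: W (go to 24, an L position)
n=26: W (go to 24, an L position)
n=27: W (go to 21, an L position)
n=28: L (options 27(W), 26(W), 22(W), 20(W) are all W)
n=29: W (go to 28, an L position)
n=30: W (go to 28, an L position)
n=31: L (options 30(W), 29(W), 25(W), 23(W) are all W)
n=32: W (go to 31, an L position)
n=33: W (go to 31, an L position)
n=34: W (go to 28, an L position)
n=35: L (options 34(W), 33(W), 29(W), 27(W) are all W)
n=36: W (go to 35, an L position)
n=37: W (go to 35, an L position)
n=38: L (options 37(W), 36(W), 32(W), 30(W) are all W)
n=39: W (go to 38, an L position)
n=40: W (go to 38, an L position)
The losing starting values of n are exactly the entries labelled L in this table (12 of them).

0, 3, 7, 10, 14, 17, 21, 24, 28, 31, 35, 38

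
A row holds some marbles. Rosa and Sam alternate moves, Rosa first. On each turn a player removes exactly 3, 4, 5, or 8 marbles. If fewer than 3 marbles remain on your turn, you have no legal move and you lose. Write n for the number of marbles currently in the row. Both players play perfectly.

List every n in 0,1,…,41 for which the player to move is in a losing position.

0, 1, 2, 11, 12, 13, 22, 23, 24, 33, 34, 35

Build the W/L table. Terminal = L. A non-terminal position is W if it has a move to some L; otherwise it is L.
n=0: no move → L
n=1: no move → L
n=2: no move → L
n=3: can move to 0, which is L ⇒ W
n=4: can move to 1, which is L ⇒ W
n=5: can move to 2, which is L ⇒ W
n=6: can move to 2, which is L ⇒ W
n=7: can move to 2, which is L ⇒ W
n=8: can move to 0, which is L ⇒ W
n=9: can move to 1, which is L ⇒ W
n=10: can move to 2, which is L ⇒ W
n=11: moves to 8(W), 7(W), 6(W), 3(W); every one is W ⇒ L
n=12: moves to 9(W), 8(W), 7(W), 4(W); every one is W ⇒ L
n=13: moves to 10(W), 9(W), 8(W), 5(W); every one is W ⇒ L
n=14: can move to 11, which is L ⇒ W
n=15: can move to 12, which is L ⇒ W
n=16: can move to 13, which is L ⇒ W
n=17: can move to 13, which is L ⇒ W
n=18: can move to 13, which is L ⇒ W
n=19: can move to 11, which is L ⇒ W
n=20: can move to 12, which is L ⇒ W
n=21: can move to 13, which is L ⇒ W
n=22: moves to 19(W), 18(W), 17(W), 14(W); every one is W ⇒ L
n=23: moves to 20(W), 19(W), 18(W), 15(W); every one is W ⇒ L
n=24: moves to 21(W), 20(W), 19(W), 16(W); every one is W ⇒ L
n=25: can move to 22, which is L ⇒ W
n=26: can move to 23, which is L ⇒ W
n=27: can move to 24, which is L ⇒ W
n=28: can move to 24, which is L ⇒ W
n=29: can move to 24, which is L ⇒ W
n=30: can move to 22, which is L ⇒ W
n=31: can move to 23, which is L ⇒ W
n=32: can move to 24, which is L ⇒ W
n=33: moves to 30(W), 29(W), 28(W), 25(W); every one is W ⇒ L
n=34: moves to 31(W), 30(W), 29(W), 26(W); every one is W ⇒ L
n=35: moves to 32(W), 31(W), 30(W), 27(W); every one is W ⇒ L
n=36: can move to 33, which is L ⇒ W
n=37: can move to 34, which is L ⇒ W
n=38: can move to 35, which is L ⇒ W
n=39: can move to 35, which is L ⇒ W
n=40: can move to 35, which is L ⇒ W
n=41: can move to 33, which is L ⇒ W
The losing starting values of n are exactly the entries labelled L in this table (12 of them).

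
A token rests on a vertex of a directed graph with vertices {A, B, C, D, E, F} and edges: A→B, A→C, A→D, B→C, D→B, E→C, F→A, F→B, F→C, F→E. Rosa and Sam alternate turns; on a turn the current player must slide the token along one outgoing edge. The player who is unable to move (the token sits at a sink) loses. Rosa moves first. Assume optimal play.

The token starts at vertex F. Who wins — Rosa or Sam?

Use the standard recursion: the mover loses at a terminal position; elsewhere, the mover wins exactly when some move hands the opponent an L position.
Every edge goes from a vertex to one that appears earlier in the order C, B, D, A, E, F, so processing vertices in that order labels each vertex after all of its successors.
C: no outgoing edge → L
B: →C(L), so W
D: →B(W) only, which is W, so L
A: →D(L), so W
E: →C(L), so W
F: →C(L), so W
From F Rosa can move to C, reaching an L position.

Rosa wins.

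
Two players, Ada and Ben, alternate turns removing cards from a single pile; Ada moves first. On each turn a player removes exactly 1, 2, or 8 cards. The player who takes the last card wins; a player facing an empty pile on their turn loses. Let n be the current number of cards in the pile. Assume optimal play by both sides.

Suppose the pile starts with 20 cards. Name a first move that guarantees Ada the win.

Remove 2, leaving 18.

Compute win/loss labels from the base case upward. A position with no move is L. Any other position is W if it can reach an L in one move, else L.
n=0: no move → L
n=1: →0(L), so W
n=2: →0(L), so W
n=3: →2(W), 1(W) — all W, so L
n=4: →3(L), so W
n=5: →3(L), so W
n=6: →5(W), 4(W) — all W, so L
n=7: →6(L), so W
n=8: →6(L), so W
n=9: →8(W), 7(W), 1(W) — all W, so L
n=10: →9(L), so W
n=11: →9(L), so W
n=12: →11(W), 10(W), 4(W) — all W, so L
n=13: →12(L), so W
n=14: →12(L), so W
n=15: →14(W), 13(W), 7(W) — all W, so L
n=16: →15(L), so W
n=17: →15(L), so W
n=18: →17(W), 16(W), 10(W) — all W, so L
n=19: →18(L), so W
n=20: →18(L), so W
From 20, the L positions reachable in one move are: 18, 12. Any move reaching one of these is winning.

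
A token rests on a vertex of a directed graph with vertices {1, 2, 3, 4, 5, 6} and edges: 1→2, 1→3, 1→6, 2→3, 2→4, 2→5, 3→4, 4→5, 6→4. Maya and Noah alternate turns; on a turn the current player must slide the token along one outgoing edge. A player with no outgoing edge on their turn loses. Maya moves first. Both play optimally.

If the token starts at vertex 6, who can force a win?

Noah wins.

Use the standard recursion: the mover loses at a terminal position; elsewhere, the mover wins exactly when some move hands the opponent an L position.
Every edge goes from a vertex to one that appears earlier in the order 5, 4, 3, 2, 6, 1, so processing vertices in that order labels each vertex after all of its successors.
5: no outgoing edge → L
4: reaches L-position 5 → W
3: only reaches 4(W), which is W → L
2: reaches L-position 3 → W
6: only reaches 4(W), which is W → L
1: reaches L-position 6 → W
The starting position 6 is L: whatever Maya does, the opponent receives a W position.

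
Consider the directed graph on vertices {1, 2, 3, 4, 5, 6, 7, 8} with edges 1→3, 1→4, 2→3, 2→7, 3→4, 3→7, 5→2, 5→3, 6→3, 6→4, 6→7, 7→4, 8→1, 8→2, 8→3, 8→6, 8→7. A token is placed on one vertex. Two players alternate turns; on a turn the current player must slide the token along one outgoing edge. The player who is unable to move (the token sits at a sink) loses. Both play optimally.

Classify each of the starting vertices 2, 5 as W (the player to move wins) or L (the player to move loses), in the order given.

Label each position W (a win for the player to move) or L (a loss). A position with no legal move is L; any other position is W exactly when some move reaches an L, and L when every move reaches a W.
Every edge goes from a vertex to one that appears earlier in the order 4, 7, 3, 2, 5, 6, 1, 8, so processing vertices in that order labels each vertex after all of its successors.
4: no outgoing edge → L
7: reaches L-position 4 → W
3: reaches L-position 4 → W
2: only reaches 3(W), 7(W), all W → L
5: reaches L-position 2 → W
6: reaches L-position 4 → W
1: reaches L-position 4 → W
8: reaches L-position 2 → W

2: L, 5: W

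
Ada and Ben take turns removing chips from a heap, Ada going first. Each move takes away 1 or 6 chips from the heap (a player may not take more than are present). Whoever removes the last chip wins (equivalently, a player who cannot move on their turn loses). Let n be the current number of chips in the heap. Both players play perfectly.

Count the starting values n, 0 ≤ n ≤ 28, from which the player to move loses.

13

Work bottom-up. With no move the player to move loses. Otherwise the position is W if at least one move leads to an L position for the opponent, and L if every move leads to a W.
n=0: no move → L
n=1: can move to 0, which is L ⇒ W
n=2: the only move is to 1(W), a W ⇒ L
n=3: can move to 2, which is L ⇒ W
n=4: the only move is to 3(W), a W ⇒ L
n=5: can move to 4, which is L ⇒ W
n=6: can move to 0, which is L ⇒ W
n=7: moves to 6(W), 1(W); every one is W ⇒ L
n=8: can move to 7, which is L ⇒ W
n=9: moves to 8(W), 3(W); every one is W ⇒ L
n=10: can move to 9, which is L ⇒ W
n=11: moves to 10(W), 5(W); every one is W ⇒ L
n=12: can move to 11, which is L ⇒ W
n=13: can move to 7, which is L ⇒ W
n=14: moves to 13(W), 8(W); every one is W ⇒ L
n=15: can move to 14, which is L ⇒ W
n=16: moves to 15(W), 10(W); every one is W ⇒ L
n=17: can move to 16, which is L ⇒ W
n=18: moves to 17(W), 12(W); every one is W ⇒ L
n=19: can move to 18, which is L ⇒ W
n=20: can move to 14, which is L ⇒ W
n=21: moves to 20(W), 15(W); every one is W ⇒ L
n=22: can move to 21, which is L ⇒ W
n=23: moves to 22(W), 17(W); every one is W ⇒ L
n=24: can move to 23, which is L ⇒ W
n=25: moves to 24(W), 19(W); every one is W ⇒ L
n=26: can move to 25, which is L ⇒ W
n=27: can move to 21, which is L ⇒ W
n=28: moves to 27(W), 22(W); every one is W ⇒ L
L entries with 0 ≤ n ≤ 28: n = 0, 2, 4, 7, 9, 11, 14, 16, 18, 21, 23, 25, 28; that makes 13.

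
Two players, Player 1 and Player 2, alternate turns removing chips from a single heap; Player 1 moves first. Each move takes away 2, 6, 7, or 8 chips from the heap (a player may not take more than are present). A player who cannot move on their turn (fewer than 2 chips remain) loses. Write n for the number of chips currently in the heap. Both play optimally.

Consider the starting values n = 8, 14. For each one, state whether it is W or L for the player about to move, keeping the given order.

8: W, 14: L

Label each position W (a win for the player to move) or L (a loss). A position with no legal move is L; any other position is W exactly when some move reaches an L, and L when every move reaches a W.
n=0: no move → L
n=1: no move → L
n=2: →0(L), so W
n=3: →1(L), so W
n=4: →2(W) only, which is W, so L
n=5: →3(W) only, which is W, so L
n=6: →4(L), so W
n=7: →5(L), so W
n=8: →1(L), so W
n=9: →1(L), so W
n=10: →4(L), so W
n=11: →5(L), so W
n=12: →5(L), so W
n=13: →5(L), so W
n=14: →12(W), 8(W), 7(W), 6(W) — all W, so L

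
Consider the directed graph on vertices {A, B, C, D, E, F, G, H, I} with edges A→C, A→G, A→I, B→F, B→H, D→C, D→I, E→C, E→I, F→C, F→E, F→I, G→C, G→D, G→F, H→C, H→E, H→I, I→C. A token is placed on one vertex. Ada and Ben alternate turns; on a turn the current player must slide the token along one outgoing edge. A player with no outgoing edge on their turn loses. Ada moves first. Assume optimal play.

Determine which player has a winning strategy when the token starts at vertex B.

Positions with no move are L. A position that does have a move is losing for the player to move precisely when every available move leads to a winning position for the opponent. Fill in the labels:
Every edge goes from a vertex to one that appears earlier in the order C, I, E, H, F, D, G, A, B, so processing vertices in that order labels each vertex after all of its successors.
C: no outgoing edge → L
I: reaches L-position C → W
E: reaches L-position C → W
H: reaches L-position C → W
F: reaches L-position C → W
D: reaches L-position C → W
G: reaches L-position C → W
A: reaches L-position C → W
B: only reaches F(W), H(W), all W → L
Every move from B reaches a W position, so the mover loses.

Ben wins.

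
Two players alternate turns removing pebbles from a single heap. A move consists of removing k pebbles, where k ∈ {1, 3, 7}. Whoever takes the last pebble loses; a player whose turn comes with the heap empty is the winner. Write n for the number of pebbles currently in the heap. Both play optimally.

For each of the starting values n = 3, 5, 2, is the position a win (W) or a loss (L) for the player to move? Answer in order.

Work bottom-up. With no move the player to move wins. Otherwise the position is W if at least one move leads to an L position for the opponent, and L if every move leads to a W.
n=0: no move; the opponent has just taken the last pebble and therefore loses → W
n=1: L (sole option 0(W) is W)
n=2: W (go to 1, an L position)
n=3: L (options 2(W), 0(W) are all W)
n=4: W (go to 3, an L position)
n=5: L (options 4(W), 2(W) are all W)

3: L, 5: L, 2: W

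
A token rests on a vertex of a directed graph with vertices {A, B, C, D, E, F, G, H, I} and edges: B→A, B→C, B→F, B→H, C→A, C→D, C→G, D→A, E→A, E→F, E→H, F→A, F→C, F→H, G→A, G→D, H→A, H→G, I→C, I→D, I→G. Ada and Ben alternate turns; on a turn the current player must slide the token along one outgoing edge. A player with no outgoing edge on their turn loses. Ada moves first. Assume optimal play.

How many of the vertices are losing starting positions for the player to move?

Classify positions by backward induction: terminal positions (no move available) are L. From any other position, the mover wins iff some move reaches an L.
Every edge goes from a vertex to one that appears earlier in the order A, D, G, C, I, H, F, B, E, so processing vertices in that order labels each vertex after all of its successors.
A: no outgoing edge → L
D: →A(L), so W
G: →A(L), so W
C: →A(L), so W
I: →C(W), G(W), D(W) — all W, so L
H: →A(L), so W
F: →A(L), so W
B: →A(L), so W
E: →A(L), so W
The L vertices are A, I; that is 2 in all.

2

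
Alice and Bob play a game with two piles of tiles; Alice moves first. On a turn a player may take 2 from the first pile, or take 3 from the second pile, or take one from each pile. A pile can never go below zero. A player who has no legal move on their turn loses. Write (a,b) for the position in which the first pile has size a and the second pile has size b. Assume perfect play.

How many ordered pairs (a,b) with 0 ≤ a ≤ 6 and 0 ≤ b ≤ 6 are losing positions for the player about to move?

23

Positions with no move are L. A position that does have a move is losing for the player to move precisely when every available move leads to a winning position for the opponent. Fill in the labels:
Every move lowers a or b (never raises either), so fill the grid row by row in increasing a, and left to right within a row: each cell's successors are then already labelled.
      b=0  b=1  b=2  b=3  b=4  b=5  b=6
a=0:    L    L    L    W    W    W    L
a=1:    L    W    W    W    L    L    L
a=2:    W    W    W    L    L    W    W
a=3:    W    L    L    L    W    W    W
a=4:    L    L    W    W    W    L    L
a=5:    L    W    W    W    L    L    W
a=6:    W    W    L    L    L    W    W
Cells with no legal move (terminal, hence L): (0,0), (0,1), (0,2), (1,0).
The remaining L cells, each justified by listing all of its moves:
(0,6): only reaches (0,3)(W), which is W → L
(1,4): only reaches (1,1)(W), (0,3)(W), all W → L
(1,5): only reaches (1,2)(W), (0,4)(W), all W → L
(1,6): only reaches (1,3)(W), (0,5)(W), all W → L
(2,3): only reaches (0,3)(W), (2,0)(W), (1,2)(W), all W → L
(2,4): only reaches (0,4)(W), (2,1)(W), (1,3)(W), all W → L
(3,1): only reaches (1,1)(W), (2,0)(W), all W → L
(3,2): only reaches (1,2)(W), (2,1)(W), all W → L
(3,3): only reaches (1,3)(W), (3,0)(W), (2,2)(W), all W → L
(4,0): only reaches (2,0)(W), which is W → L
(4,1): only reaches (2,1)(W), (3,0)(W), all W → L
(4,5): only reaches (2,5)(W), (4,2)(W), (3,4)(W), all W → L
(4,6): only reaches (2,6)(W), (4,3)(W), (3,5)(W), all W → L
(5,0): only reaches (3,0)(W), which is W → L
(5,4): only reaches (3,4)(W), (5,1)(W), (4,3)(W), all W → L
(5,5): only reaches (3,5)(W), (5,2)(W), (4,4)(W), all W → L
(6,2): only reaches (4,2)(W), (5,1)(W), all W → L
(6,3): only reaches (4,3)(W), (6,0)(W), (5,2)(W), all W → L
(6,4): only reaches (4,4)(W), (6,1)(W), (5,3)(W), all W → L
Every other cell has at least one move into one of the L cells above, so it is W.
L cells per row: a=0: 4, a=1: 4, a=2: 2, a=3: 3, a=4: 4, a=5: 3, a=6: 3; total 23.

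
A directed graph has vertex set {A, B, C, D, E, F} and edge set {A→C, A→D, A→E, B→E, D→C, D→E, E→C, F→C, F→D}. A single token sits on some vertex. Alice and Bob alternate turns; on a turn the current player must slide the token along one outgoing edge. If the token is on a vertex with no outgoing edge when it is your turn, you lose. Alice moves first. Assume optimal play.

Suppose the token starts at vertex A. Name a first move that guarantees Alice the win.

Move to C.

Build the W/L table. Terminal = L. A non-terminal position is W if it has a move to some L; otherwise it is L.
Every edge goes from a vertex to one that appears earlier in the order C, E, D, A, B, F, so processing vertices in that order labels each vertex after all of its successors.
C: no outgoing edge → L
E: →C(L), so W
D: →C(L), so W
A: →C(L), so W
B: →E(W) only, which is W, so L
F: →C(L), so W
From A, the L positions reachable in one move are: C.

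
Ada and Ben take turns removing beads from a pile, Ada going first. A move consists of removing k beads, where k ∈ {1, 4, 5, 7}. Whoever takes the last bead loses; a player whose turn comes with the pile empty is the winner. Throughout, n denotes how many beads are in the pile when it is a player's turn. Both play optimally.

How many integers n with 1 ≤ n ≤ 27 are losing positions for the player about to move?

8

Build the W/L table. Terminal = W. A non-terminal position is W if it has a move to some L; otherwise it is L.
n=0: no move; the opponent has just taken the last bead and therefore loses → W
n=1: →0(W) only, which is W, so L
n=2: →1(L), so W
n=3: →2(W) only, which is W, so L
n=4: →3(L), so W
n=5: →1(L), so W
n=6: →1(L), so W
n=7: →3(L), so W
n=8: →3(L), so W
n=9: →8(W), 5(W), 4(W), 2(W) — all W, so L
n=10: →9(L), so W
n=11: →10(W), 7(W), 6(W), 4(W) — all W, so L
n=12: →11(L), so W
n=13: →9(L), so W
n=14: →9(L), so W
n=15: →11(L), so W
n=16: →11(L), so W
n=17: →16(W), 13(W), 12(W), 10(W) — all W, so L
n=18: →17(L), so W
n=19: →18(W), 15(W), 14(W), 12(W) — all W, so L
n=20: →19(L), so W
n=21: →17(L), so W
n=22: →17(L), so W
n=23: →19(L), so W
n=24: →19(L), so W
n=25: →24(W), 21(W), 20(W), 18(W) — all W, so L
n=26: →25(L), so W
n=27: →26(W), 23(W), 22(W), 20(W) — all W, so L
L entries with 1 ≤ n ≤ 27 (the range starts at n=1): n = 1, 3, 9, 11, 17, 19, 25, 27; that makes 8.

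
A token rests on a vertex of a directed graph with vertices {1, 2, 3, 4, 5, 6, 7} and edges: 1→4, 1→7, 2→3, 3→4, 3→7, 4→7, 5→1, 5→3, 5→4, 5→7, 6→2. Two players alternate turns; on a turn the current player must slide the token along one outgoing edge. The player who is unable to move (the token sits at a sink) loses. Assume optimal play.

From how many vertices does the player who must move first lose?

2

Positions with no move are L. A position that does have a move is losing for the player to move precisely when every available move leads to a winning position for the opponent. Fill in the labels:
Every edge goes from a vertex to one that appears earlier in the order 7, 4, 1, 3, 5, 2, 6, so processing vertices in that order labels each vertex after all of its successors.
7: no outgoing edge → L
4: reaches L-position 7 → W
1: reaches L-position 7 → W
3: reaches L-position 7 → W
5: reaches L-position 7 → W
2: only reaches 3(W), which is W → L
6: reaches L-position 2 → W
The L vertices are 2, 7; that is 2 in all.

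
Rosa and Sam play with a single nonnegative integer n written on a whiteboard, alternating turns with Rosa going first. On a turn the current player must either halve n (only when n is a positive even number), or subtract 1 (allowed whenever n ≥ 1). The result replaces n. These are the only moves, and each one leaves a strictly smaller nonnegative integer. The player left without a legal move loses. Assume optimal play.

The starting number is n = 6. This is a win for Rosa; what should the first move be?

Move to 5.

Classify positions by backward induction: terminal positions (no move available) are L. From any other position, the mover wins iff some move reaches an L.
n=0: no move → L
n=1: can move to 0, which is L ⇒ W
n=2: the only move is to 1(W), a W ⇒ L
n=3: can move to 2, which is L ⇒ W
n=4: can move to 2, which is L ⇒ W
n=5: the only move is to 4(W), a W ⇒ L
n=6: can move to 5, which is L ⇒ W
From 6, the L positions reachable in one move are: 5.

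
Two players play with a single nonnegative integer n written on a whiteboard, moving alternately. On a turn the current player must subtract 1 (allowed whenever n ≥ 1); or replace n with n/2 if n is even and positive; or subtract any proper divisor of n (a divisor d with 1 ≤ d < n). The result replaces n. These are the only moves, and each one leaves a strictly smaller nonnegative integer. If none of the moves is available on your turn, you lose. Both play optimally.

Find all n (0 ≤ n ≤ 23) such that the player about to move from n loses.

0, 2, 5, 7, 9, 11, 13, 15, 17, 19, 21, 23

Build the W/L table. Terminal = L. A non-terminal position is W if it has a move to some L; otherwise it is L.
n=0: no move → L
n=1: reaches L-position 0 → W
n=2: only reaches 1(W), which is W → L
n=3: reaches L-position 2 → W
n=4: reaches L-position 2 → W
n=5: only reaches 4(W), which is W → L
n=6: reaches L-position 5 → W
n=7: only reaches 6(W), which is W → L
n=8: reaches L-position 7 → W
n=9: only reaches 6(W), 8(W), all W → L
n=10: reaches L-position 5 → W
n=11: only reaches 10(W), which is W → L
n=12: reaches L-position 9 → W
n=13: only reaches 12(W), which is W → L
n=14: reaches L-position 7 → W
n=15: only reaches 10(W), 12(W), 14(W), all W → L
n=16: reaches L-position 15 → W
n=17: only reaches 16(W), which is W → L
n=18: reaches L-position 9 → W
n=19: only reaches 18(W), which is W → L
n=20: reaches L-position 15 → W
n=21: only reaches 14(W), 18(W), 20(W), all W → L
n=22: reaches L-position 11 → W
n=23: only reaches 22(W), which is W → L
The losing starting values of n are exactly the entries labelled L in this table (12 of them).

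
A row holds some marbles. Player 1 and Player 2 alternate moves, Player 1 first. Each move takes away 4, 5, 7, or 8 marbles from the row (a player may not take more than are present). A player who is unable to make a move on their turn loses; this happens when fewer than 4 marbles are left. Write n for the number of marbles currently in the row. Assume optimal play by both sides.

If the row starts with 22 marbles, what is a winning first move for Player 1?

Positions with no move are L. A position that does have a move is losing for the player to move precisely when every available move leads to a winning position for the opponent. Fill in the labels:
n=0: no move → L
n=1: no move → L
n=2: no move → L
n=3: no move → L
n=4: W (go to 0, an L position)
n=5: W (go to 1, an L position)
n=6: W (go to 2, an L position)
n=7: W (go to 3, an L position)
n=8: W (go to 3, an L position)
n=9: W (go to 2, an L position)
n=10: W (go to 3, an L position)
n=11: W (go to 3, an L position)
n=12: L (options 8(W), 7(W), 5(W), 4(W) are all W)
n=13: L (options 9(W), 8(W), 6(W), 5(W) are all W)
n=14: L (options 10(W), 9(W), 7(W), 6(W) are all W)
n=15: L (options 11(W), 10(W), 8(W), 7(W) are all W)
n=16: W (go to 12, an L position)
n=17: W (go to 13, an L position)
n=18: W (go to 14, an L position)
n=19: W (go to 15, an L position)
n=20: W (go to 15, an L position)
n=21: W (go to 14, an L position)
n=22: W (go to 15, an L position)
From 22, the L positions reachable in one move are: 15, 14. Any move reaching one of these is winning.

Remove 7, leaving 15.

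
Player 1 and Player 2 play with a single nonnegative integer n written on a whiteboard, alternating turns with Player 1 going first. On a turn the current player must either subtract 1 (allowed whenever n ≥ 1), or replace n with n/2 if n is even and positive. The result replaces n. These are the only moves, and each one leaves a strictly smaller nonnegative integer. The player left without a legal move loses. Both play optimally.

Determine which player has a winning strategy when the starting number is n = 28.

Player 1 wins.

Work bottom-up. With no move the player to move loses. Otherwise the position is W if at least one move leads to an L position for the opponent, and L if every move leads to a W.
n=0: no move → L
n=1: reaches L-position 0 → W
n=2: only reaches 1(W), which is W → L
n=3: reaches L-position 2 → W
n=4: reaches L-position 2 → W
n=5: only reaches 4(W), which is W → L
n=6: reaches L-position 5 → W
n=7: only reaches 6(W), which is W → L
n=8: reaches L-position 7 → W
n=9: only reaches 8(W), which is W → L
n=10: reaches L-position 5 → W
n=11: only reaches 10(W), which is W → L
n=12: reaches L-position 11 → W
n=13: only reaches 12(W), which is W → L
n=14: reaches L-position 7 → W
n=15: only reaches 14(W), which is W → L
n=16: reaches L-position 15 → W
n=17: only reaches 16(W), which is W → L
n=18: reaches L-position 9 → W
n=19: only reaches 18(W), which is W → L
n=20: reaches L-position 19 → W
n=21: only reaches 20(W), which is W → L
n=22: reaches L-position 11 → W
n=23: only reaches 22(W), which is W → L
n=24: reaches L-position 23 → W
n=25: only reaches 24(W), which is W → L
n=26: reaches L-position 13 → W
n=27: only reaches 26(W), which is W → L
n=28: reaches L-position 27 → W
From 28 Player 1 can move to 27, reaching an L position.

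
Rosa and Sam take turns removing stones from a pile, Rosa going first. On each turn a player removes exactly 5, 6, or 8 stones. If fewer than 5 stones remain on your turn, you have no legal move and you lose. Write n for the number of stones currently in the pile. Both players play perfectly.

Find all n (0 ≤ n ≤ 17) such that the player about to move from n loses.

Build the W/L table. Terminal = L. A non-terminal position is W if it has a move to some L; otherwise it is L.
n=0: no move → L
n=1: no move → L
n=2: no move → L
n=3: no move → L
n=4: no move → L
n=5: can move to 0, which is L ⇒ W
n=6: can move to 1, which is L ⇒ W
n=7: can move to 2, which is L ⇒ W
n=8: can move to 3, which is L ⇒ W
n=9: can move to 4, which is L ⇒ W
n=10: can move to 4, which is L ⇒ W
n=11: can move to 3, which is L ⇒ W
n=12: can move to 4, which is L ⇒ W
n=13: moves to 8(W), 7(W), 5(W); every one is W ⇒ L
n=14: moves to 9(W), 8(W), 6(W); every one is W ⇒ L
n=15: moves to 10(W), 9(W), 7(W); every one is W ⇒ L
n=16: moves to 11(W), 10(W), 8(W); every one is W ⇒ L
n=17: moves to 12(W), 11(W), 9(W); every one is W ⇒ L
Reading off the rows marked L gives the requested list; there are 10 such values of n.

0, 1, 2, 3, 4, 13, 14, 15, 16, 17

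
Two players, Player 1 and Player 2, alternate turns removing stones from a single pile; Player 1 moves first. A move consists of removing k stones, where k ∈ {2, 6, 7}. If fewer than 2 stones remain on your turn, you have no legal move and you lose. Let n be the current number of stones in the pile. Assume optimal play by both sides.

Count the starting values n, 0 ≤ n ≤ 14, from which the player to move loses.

7

Build the W/L table. Terminal = L. A non-terminal position is W if it has a move to some L; otherwise it is L.
n=0: no move → L
n=1: no move → L
n=2: W (go to 0, an L position)
n=3: W (go to 1, an L position)
n=4: L (sole option 2(W) is W)
n=5: L (sole option 3(W) is W)
n=6: W (go to 4, an L position)
n=7: W (go to 5, an L position)
n=8: W (go to 1, an L position)
n=9: L (options 7(W), 3(W), 2(W) are all W)
n=10: W (go to 4, an L position)
n=11: W (go to 9, an L position)
n=12: W (go to 5, an L position)
n=13: L (options 11(W), 7(W), 6(W) are all W)
n=14: L (options 12(W), 8(W), 7(W) are all W)
L entries with 0 ≤ n ≤ 14: n = 0, 1, 4, 5, 9, 13, 14; that makes 7.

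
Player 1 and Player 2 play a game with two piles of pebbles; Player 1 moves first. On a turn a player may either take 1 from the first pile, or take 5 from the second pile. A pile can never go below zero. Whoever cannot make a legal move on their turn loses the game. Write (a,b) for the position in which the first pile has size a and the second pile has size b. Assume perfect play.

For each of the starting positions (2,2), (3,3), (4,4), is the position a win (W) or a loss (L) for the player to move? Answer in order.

(2,2): L, (3,3): W, (4,4): L

Build the W/L table. Terminal = L. A non-terminal position is W if it has a move to some L; otherwise it is L.
No move ever increases a pile, so every position that can arise here has a ≤ 4 and b ≤ 4; it is enough to label the cells with 0 ≤ a ≤ 4 and 0 ≤ b ≤ 4.
Every move lowers a or b (never raises either), so fill the grid row by row in increasing a, and left to right within a row: each cell's successors are then already labelled.
      b=0  b=1  b=2  b=3  b=4
a=0:    L    L    L    L    L
a=1:    W    W    W    W    W
a=2:    L    L    L    L    L
a=3:    W    W    W    W    W
a=4:    L    L    L    L    L
Cells with no legal move (terminal, hence L): (0,0), (0,1), (0,2), (0,3), (0,4).
The remaining L cells, each justified by listing all of its moves:
(2,0): only reaches (1,0)(W), which is W → L
(2,1): only reaches (1,1)(W), which is W → L
(2,2): only reaches (1,2)(W), which is W → L
(2,3): only reaches (1,3)(W), which is W → L
(2,4): only reaches (1,4)(W), which is W → L
(4,0): only reaches (3,0)(W), which is W → L
(4,1): only reaches (3,1)(W), which is W → L
(4,2): only reaches (3,2)(W), which is W → L
(4,3): only reaches (3,3)(W), which is W → L
(4,4): only reaches (3,4)(W), which is W → L
Every other cell has at least one move into one of the L cells above, so it is W.
(2,2): one of the L cells justified above, so L
(3,3): the move to (2,3) reaches an L cell, so W
(4,4): one of the L cells justified above, so L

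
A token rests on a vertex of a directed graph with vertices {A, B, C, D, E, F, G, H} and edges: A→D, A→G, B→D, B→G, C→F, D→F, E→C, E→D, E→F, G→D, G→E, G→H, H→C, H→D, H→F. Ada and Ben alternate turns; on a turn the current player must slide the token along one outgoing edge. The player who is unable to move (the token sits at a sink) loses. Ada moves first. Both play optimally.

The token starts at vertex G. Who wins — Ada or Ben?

Build the W/L table. Terminal = L. A non-terminal position is W if it has a move to some L; otherwise it is L.
Every edge goes from a vertex to one that appears earlier in the order F, D, C, H, E, G, B, A, so processing vertices in that order labels each vertex after all of its successors.
F: no outgoing edge → L
D: W (go to F, an L position)
C: W (go to F, an L position)
H: W (go to F, an L position)
E: W (go to F, an L position)
G: L (options E(W), H(W), D(W) are all W)
B: W (go to G, an L position)
A: W (go to G, an L position)
Every move from G reaches a W position, so the mover loses.

Ben wins.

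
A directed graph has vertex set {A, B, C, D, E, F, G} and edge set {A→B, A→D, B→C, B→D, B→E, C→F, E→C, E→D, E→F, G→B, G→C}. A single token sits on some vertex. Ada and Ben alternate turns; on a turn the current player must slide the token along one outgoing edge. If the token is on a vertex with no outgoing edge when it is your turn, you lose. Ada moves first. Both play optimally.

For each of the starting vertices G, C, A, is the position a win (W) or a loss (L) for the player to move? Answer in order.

G: L, C: W, A: W

Use the standard recursion: the mover loses at a terminal position; elsewhere, the mover wins exactly when some move hands the opponent an L position.
Every edge goes from a vertex to one that appears earlier in the order F, D, C, E, B, G, A, so processing vertices in that order labels each vertex after all of its successors.
F: no outgoing edge → L
D: no outgoing edge → L
C: W (go to F, an L position)
E: W (go to D, an L position)
B: W (go to D, an L position)
G: L (options B(W), C(W) are all W)
A: W (go to D, an L position)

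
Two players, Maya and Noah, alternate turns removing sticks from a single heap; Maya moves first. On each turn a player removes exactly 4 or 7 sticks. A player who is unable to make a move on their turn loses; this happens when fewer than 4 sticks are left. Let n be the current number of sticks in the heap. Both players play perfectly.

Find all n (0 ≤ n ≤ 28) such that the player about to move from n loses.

Build the W/L table. Terminal = L. A non-terminal position is W if it has a move to some L; otherwise it is L.
n=0: no move → L
n=1: no move → L
n=2: no move → L
n=3: no move → L
n=4: can move to 0, which is L ⇒ W
n=5: can move to 1, which is L ⇒ W
n=6: can move to 2, which is L ⇒ W
n=7: can move to 3, which is L ⇒ W
n=8: can move to 1, which is L ⇒ W
n=9: can move to 2, which is L ⇒ W
n=10: can move to 3, which is L ⇒ W
n=11: moves to 7(W), 4(W); every one is W ⇒ L
n=12: moves to 8(W), 5(W); every one is W ⇒ L
n=13: moves to 9(W), 6(W); every one is W ⇒ L
n=14: moves to 10(W), 7(W); every one is W ⇒ L
n=15: can move to 11, which is L ⇒ W
n=16: can move to 12, which is L ⇒ W
n=17: can move to 13, which is L ⇒ W
n=18: can move to 14, which is L ⇒ W
n=19: can move to 12, which is L ⇒ W
n=20: can move to 13, which is L ⇒ W
n=21: can move to 14, which is L ⇒ W
n=22: moves to 18(W), 15(W); every one is W ⇒ L
n=23: moves to 19(W), 16(W); every one is W ⇒ L
n=24: moves to 20(W), 17(W); every one is W ⇒ L
n=25: moves to 21(W), 18(W); every one is W ⇒ L
n=26: can move to 22, which is L ⇒ W
n=27: can move to 23, which is L ⇒ W
n=28: can move to 24, which is L ⇒ W
The losing starting values of n are exactly the entries labelled L in this table (12 of them).

0, 1, 2, 3, 11, 12, 13, 14, 22, 23, 24, 25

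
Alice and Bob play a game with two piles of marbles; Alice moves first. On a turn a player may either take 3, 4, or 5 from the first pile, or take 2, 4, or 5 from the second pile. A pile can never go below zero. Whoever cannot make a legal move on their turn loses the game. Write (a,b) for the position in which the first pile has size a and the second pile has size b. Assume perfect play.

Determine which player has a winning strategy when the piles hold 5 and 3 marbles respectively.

Bob wins.

Positions with no move are L. A position that does have a move is losing for the player to move precisely when every available move leads to a winning position for the opponent. Fill in the labels:
No move ever increases a pile, so every position that can arise here has a ≤ 5 and b ≤ 3; it is enough to label the cells with 0 ≤ a ≤ 5 and 0 ≤ b ≤ 3.
Every move lowers a or b (never raises either), so fill the grid row by row in increasing a, and left to right within a row: each cell's successors are then already labelled.
      b=0  b=1  b=2  b=3
a=0:    L    L    W    W
a=1:    L    L    W    W
a=2:    L    L    W    W
a=3:    W    W    L    L
a=4:    W    W    L    L
a=5:    W    W    L    L
Cells with no legal move (terminal, hence L): (0,0), (0,1), (1,0), (1,1), (2,0), (2,1).
The remaining L cells, each justified by listing all of its moves:
(3,2): →(0,2)(W), (3,0)(W) — all W, so L
(3,3): →(0,3)(W), (3,1)(W) — all W, so L
(4,2): →(1,2)(W), (0,2)(W), (4,0)(W) — all W, so L
(4,3): →(1,3)(W), (0,3)(W), (4,1)(W) — all W, so L
(5,2): →(2,2)(W), (1,2)(W), (0,2)(W), (5,0)(W) — all W, so L
(5,3): →(2,3)(W), (1,3)(W), (0,3)(W), (5,1)(W) — all W, so L
Every other cell has at least one move into one of the L cells above, so it is W.
Every move from (5,3) reaches a W position, so the mover loses.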